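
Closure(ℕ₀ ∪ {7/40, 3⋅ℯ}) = ℕ₀ ∪ {7/40, 3⋅ℯ}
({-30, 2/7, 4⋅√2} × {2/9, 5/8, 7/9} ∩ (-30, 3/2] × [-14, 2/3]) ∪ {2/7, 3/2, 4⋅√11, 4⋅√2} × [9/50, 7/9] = {2/7, 3/2, 4⋅√11, 4⋅√2} × [9/50, 7/9]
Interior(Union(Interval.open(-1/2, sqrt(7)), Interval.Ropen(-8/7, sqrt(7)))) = Interval.open(-8/7, sqrt(7))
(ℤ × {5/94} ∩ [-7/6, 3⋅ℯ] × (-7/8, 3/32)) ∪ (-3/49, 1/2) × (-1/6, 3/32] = ({-1, 0, …, 8} × {5/94}) ∪ ((-3/49, 1/2) × (-1/6, 3/32])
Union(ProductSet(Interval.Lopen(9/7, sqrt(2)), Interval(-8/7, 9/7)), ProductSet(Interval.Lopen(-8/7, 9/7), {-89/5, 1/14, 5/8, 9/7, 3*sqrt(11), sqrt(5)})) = Union(ProductSet(Interval.Lopen(-8/7, 9/7), {-89/5, 1/14, 5/8, 9/7, 3*sqrt(11), sqrt(5)}), ProductSet(Interval.Lopen(9/7, sqrt(2)), Interval(-8/7, 9/7)))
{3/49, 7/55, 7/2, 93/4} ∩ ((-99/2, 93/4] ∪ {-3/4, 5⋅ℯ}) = {3/49, 7/55, 7/2, 93/4}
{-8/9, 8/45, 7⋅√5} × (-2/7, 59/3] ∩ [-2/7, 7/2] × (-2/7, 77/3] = {8/45} × (-2/7, 59/3]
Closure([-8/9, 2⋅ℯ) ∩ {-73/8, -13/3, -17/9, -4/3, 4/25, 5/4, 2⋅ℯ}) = {4/25, 5/4}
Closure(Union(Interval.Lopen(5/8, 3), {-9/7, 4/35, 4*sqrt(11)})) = Union({-9/7, 4/35, 4*sqrt(11)}, Interval(5/8, 3))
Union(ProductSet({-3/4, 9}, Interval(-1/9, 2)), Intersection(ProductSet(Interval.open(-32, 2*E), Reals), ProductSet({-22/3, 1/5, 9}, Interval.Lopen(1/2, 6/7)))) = Union(ProductSet({-22/3, 1/5}, Interval.Lopen(1/2, 6/7)), ProductSet({-3/4, 9}, Interval(-1/9, 2)))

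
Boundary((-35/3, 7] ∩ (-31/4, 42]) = {-31/4, 7}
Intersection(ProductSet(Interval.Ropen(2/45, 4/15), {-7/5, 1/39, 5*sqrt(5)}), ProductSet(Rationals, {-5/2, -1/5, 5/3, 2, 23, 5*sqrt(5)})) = ProductSet(Intersection(Interval.Ropen(2/45, 4/15), Rationals), {5*sqrt(5)})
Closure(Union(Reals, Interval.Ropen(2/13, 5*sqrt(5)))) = Interval(-oo, oo)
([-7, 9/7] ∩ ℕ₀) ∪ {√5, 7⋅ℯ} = {0, 1} ∪ {√5, 7⋅ℯ}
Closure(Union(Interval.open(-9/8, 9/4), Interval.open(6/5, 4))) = Interval(-9/8, 4)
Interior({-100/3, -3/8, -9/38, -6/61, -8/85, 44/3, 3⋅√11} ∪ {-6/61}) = ∅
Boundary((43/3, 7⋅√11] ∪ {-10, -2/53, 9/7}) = {-10, -2/53, 9/7, 43/3, 7⋅√11}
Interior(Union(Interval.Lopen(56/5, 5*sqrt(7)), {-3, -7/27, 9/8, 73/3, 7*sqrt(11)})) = Interval.open(56/5, 5*sqrt(7))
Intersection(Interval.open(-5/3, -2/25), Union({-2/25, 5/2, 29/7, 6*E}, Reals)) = Interval.open(-5/3, -2/25)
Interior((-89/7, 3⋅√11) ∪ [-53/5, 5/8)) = (-89/7, 3⋅√11)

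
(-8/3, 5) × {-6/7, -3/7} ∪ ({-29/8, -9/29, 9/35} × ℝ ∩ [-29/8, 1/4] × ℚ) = ({-29/8, -9/29} × ℚ) ∪ ((-8/3, 5) × {-6/7, -3/7})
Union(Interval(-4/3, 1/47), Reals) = Interval(-oo, oo)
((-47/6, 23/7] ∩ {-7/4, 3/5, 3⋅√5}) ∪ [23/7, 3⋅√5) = {-7/4, 3/5} ∪ [23/7, 3⋅√5)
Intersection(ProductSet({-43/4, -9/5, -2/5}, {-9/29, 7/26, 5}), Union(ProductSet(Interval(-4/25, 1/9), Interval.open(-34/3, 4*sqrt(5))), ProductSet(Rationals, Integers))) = ProductSet({-43/4, -9/5, -2/5}, {5})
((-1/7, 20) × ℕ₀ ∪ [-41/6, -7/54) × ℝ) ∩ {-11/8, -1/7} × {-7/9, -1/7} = {-11/8, -1/7} × {-7/9, -1/7}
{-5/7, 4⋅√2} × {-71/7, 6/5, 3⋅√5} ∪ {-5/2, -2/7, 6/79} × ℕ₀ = ({-5/2, -2/7, 6/79} × ℕ₀) ∪ ({-5/7, 4⋅√2} × {-71/7, 6/5, 3⋅√5})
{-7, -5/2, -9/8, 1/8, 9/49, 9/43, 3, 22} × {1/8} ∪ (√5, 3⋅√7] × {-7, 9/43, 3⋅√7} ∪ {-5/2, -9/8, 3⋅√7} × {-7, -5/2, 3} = ({-7, -5/2, -9/8, 1/8, 9/49, 9/43, 3, 22} × {1/8}) ∪ ({-5/2, -9/8, 3⋅√7} × {-7, -5/2, 3}) ∪ ((√5, 3⋅√7] × {-7, 9/43, 3⋅√7})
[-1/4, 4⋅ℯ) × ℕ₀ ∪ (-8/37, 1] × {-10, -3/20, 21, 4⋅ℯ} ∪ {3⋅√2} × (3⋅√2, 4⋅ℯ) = ([-1/4, 4⋅ℯ) × ℕ₀) ∪ ((-8/37, 1] × {-10, -3/20, 21, 4⋅ℯ}) ∪ ({3⋅√2} × (3⋅√2, 4⋅ℯ))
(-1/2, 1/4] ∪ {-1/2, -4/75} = [-1/2, 1/4]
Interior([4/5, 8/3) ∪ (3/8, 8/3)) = (3/8, 8/3)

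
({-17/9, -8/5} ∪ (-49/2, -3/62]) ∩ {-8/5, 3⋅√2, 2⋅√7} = {-8/5}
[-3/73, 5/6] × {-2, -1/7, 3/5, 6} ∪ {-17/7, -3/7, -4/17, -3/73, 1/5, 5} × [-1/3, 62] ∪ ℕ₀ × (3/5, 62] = (ℕ₀ × (3/5, 62]) ∪ ([-3/73, 5/6] × {-2, -1/7, 3/5, 6}) ∪ ({-17/7, -3/7, -4/17, -3/73, 1/5, 5} × [-1/3, 62])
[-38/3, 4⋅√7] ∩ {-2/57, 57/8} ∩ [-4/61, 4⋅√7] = {-2/57, 57/8}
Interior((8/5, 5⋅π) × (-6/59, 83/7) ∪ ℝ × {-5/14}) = (8/5, 5⋅π) × (-6/59, 83/7)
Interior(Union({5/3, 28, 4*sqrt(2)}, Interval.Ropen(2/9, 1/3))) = Interval.open(2/9, 1/3)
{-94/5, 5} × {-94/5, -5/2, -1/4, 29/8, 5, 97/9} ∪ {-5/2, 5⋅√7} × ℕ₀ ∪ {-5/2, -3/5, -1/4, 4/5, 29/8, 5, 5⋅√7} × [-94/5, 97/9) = ({-5/2, 5⋅√7} × ℕ₀) ∪ ({-94/5, 5} × {-94/5, -5/2, -1/4, 29/8, 5, 97/9}) ∪ ({-5/2, -3/5, -1/4, 4/5, 29/8, 5, 5⋅√7} × [-94/5, 97/9))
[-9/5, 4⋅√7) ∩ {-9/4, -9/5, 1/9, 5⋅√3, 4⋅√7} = {-9/5, 1/9, 5⋅√3}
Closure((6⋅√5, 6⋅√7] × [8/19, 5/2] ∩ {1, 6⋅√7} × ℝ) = {6⋅√7} × [8/19, 5/2]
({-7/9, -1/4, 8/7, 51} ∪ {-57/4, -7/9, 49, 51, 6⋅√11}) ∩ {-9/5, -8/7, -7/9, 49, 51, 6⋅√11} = {-7/9, 49, 51, 6⋅√11}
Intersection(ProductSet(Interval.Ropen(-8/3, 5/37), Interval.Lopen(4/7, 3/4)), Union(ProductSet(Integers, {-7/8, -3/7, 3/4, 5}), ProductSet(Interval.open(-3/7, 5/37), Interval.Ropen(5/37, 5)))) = Union(ProductSet(Interval.open(-3/7, 5/37), Interval.Lopen(4/7, 3/4)), ProductSet(Range(-2, 1, 1), {3/4}))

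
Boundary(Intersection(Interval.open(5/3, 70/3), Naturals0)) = Range(2, 24, 1)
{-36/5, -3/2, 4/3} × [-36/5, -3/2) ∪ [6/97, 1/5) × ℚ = ([6/97, 1/5) × ℚ) ∪ ({-36/5, -3/2, 4/3} × [-36/5, -3/2))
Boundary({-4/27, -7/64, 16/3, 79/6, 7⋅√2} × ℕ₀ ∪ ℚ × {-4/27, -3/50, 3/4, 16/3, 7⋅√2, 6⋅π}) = ({-4/27, -7/64, 16/3, 79/6, 7⋅√2} × ℕ₀) ∪ (ℝ × {-4/27, -3/50, 3/4, 16/3, 7⋅√2, 6⋅π})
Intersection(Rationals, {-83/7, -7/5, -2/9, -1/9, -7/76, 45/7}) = {-83/7, -7/5, -2/9, -1/9, -7/76, 45/7}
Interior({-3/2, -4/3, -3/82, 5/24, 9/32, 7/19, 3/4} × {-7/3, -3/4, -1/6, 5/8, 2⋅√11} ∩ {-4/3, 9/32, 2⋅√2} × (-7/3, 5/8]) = ∅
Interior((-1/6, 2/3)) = (-1/6, 2/3)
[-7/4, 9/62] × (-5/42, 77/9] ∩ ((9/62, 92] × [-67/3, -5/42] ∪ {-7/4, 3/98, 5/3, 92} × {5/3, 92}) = {-7/4, 3/98} × {5/3}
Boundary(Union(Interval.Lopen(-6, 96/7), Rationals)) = Union(Interval(-oo, -6), Interval(96/7, oo))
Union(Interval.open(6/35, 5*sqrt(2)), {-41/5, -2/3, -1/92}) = Union({-41/5, -2/3, -1/92}, Interval.open(6/35, 5*sqrt(2)))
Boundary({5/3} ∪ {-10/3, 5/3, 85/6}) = {-10/3, 5/3, 85/6}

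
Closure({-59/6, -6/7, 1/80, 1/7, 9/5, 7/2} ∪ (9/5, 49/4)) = {-59/6, -6/7, 1/80, 1/7} ∪ [9/5, 49/4]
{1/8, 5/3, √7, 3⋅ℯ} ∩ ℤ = ∅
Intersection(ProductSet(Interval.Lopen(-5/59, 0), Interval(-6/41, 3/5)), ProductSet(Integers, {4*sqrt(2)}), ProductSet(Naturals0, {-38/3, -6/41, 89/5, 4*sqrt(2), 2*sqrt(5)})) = EmptySet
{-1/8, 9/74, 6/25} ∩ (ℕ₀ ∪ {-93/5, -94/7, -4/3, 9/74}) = {9/74}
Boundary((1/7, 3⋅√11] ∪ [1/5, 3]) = {1/7, 3⋅√11}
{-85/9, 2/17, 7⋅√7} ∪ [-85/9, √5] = [-85/9, √5] ∪ {7⋅√7}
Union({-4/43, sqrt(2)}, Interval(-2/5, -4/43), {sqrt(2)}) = Union({sqrt(2)}, Interval(-2/5, -4/43))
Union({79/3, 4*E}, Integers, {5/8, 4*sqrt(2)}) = Union({5/8, 79/3, 4*sqrt(2), 4*E}, Integers)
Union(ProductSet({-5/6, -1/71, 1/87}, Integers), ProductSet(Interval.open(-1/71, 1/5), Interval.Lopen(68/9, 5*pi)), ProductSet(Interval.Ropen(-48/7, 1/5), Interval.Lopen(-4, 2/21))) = Union(ProductSet({-5/6, -1/71, 1/87}, Integers), ProductSet(Interval.Ropen(-48/7, 1/5), Interval.Lopen(-4, 2/21)), ProductSet(Interval.open(-1/71, 1/5), Interval.Lopen(68/9, 5*pi)))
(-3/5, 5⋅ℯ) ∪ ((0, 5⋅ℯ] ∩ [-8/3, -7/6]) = (-3/5, 5⋅ℯ)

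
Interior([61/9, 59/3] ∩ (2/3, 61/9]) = ∅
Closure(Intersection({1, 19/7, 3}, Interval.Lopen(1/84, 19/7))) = {1, 19/7}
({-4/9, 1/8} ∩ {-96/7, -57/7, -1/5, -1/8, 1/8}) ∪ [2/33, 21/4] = [2/33, 21/4]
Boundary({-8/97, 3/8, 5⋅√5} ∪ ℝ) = ∅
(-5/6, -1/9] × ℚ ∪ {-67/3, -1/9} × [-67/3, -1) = ((-5/6, -1/9] × ℚ) ∪ ({-67/3, -1/9} × [-67/3, -1))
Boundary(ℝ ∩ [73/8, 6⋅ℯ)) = {73/8, 6⋅ℯ}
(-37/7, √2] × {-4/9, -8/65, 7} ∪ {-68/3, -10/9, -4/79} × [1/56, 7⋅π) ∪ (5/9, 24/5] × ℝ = ((5/9, 24/5] × ℝ) ∪ ({-68/3, -10/9, -4/79} × [1/56, 7⋅π)) ∪ ((-37/7, √2] × {-4/9, -8/65, 7})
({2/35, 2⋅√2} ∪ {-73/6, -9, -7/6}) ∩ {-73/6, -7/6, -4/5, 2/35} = {-73/6, -7/6, 2/35}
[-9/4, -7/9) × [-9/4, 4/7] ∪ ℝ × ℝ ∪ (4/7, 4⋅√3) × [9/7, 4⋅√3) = ℝ × ℝ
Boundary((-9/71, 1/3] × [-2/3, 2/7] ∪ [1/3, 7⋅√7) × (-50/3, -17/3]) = ({-9/71, 1/3} × [-2/3, 2/7]) ∪ ([-9/71, 1/3] × {-2/3, 2/7}) ∪ ({1/3, 7⋅√7} × [-50/3, -17/3]) ∪ ([1/3, 7⋅√7] × {-50/3, -17/3})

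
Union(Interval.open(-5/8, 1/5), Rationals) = Union(Interval(-5/8, 1/5), Rationals)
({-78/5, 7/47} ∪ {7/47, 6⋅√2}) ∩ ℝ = {-78/5, 7/47, 6⋅√2}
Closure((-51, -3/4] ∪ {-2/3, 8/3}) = [-51, -3/4] ∪ {-2/3, 8/3}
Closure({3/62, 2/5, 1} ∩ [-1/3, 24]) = {3/62, 2/5, 1}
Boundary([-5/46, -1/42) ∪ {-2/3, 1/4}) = {-2/3, -5/46, -1/42, 1/4}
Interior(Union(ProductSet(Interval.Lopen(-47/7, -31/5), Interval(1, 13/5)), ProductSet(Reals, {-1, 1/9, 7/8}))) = ProductSet(Interval.open(-47/7, -31/5), Interval.open(1, 13/5))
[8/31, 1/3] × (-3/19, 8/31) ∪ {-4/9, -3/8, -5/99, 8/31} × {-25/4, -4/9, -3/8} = ({-4/9, -3/8, -5/99, 8/31} × {-25/4, -4/9, -3/8}) ∪ ([8/31, 1/3] × (-3/19, 8/31))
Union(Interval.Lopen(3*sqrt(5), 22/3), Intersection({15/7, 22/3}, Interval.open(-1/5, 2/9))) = Interval.Lopen(3*sqrt(5), 22/3)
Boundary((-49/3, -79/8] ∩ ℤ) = {-16, -15, …, -10}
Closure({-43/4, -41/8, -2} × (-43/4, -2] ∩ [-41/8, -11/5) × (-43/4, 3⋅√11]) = {-41/8} × [-43/4, -2]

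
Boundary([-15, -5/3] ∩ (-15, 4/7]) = {-15, -5/3}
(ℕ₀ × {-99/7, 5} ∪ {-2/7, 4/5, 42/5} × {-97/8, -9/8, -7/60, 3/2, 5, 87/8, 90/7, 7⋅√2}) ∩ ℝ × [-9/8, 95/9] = (ℕ₀ × {5}) ∪ ({-2/7, 4/5, 42/5} × {-9/8, -7/60, 3/2, 5, 7⋅√2})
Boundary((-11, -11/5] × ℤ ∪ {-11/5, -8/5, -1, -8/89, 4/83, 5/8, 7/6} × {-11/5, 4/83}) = ([-11, -11/5] × ℤ) ∪ ({-11/5, -8/5, -1, -8/89, 4/83, 5/8, 7/6} × {-11/5, 4/83})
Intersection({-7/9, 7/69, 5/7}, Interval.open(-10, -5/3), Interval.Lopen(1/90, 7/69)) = EmptySet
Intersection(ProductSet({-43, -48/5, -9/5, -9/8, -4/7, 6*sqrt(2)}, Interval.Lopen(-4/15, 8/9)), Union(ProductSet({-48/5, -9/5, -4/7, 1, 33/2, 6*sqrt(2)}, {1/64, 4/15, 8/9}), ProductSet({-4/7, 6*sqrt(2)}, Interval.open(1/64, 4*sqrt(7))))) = Union(ProductSet({-4/7, 6*sqrt(2)}, Interval.Lopen(1/64, 8/9)), ProductSet({-48/5, -9/5, -4/7, 6*sqrt(2)}, {1/64, 4/15, 8/9}))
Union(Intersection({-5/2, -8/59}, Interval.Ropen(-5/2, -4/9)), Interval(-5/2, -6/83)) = Interval(-5/2, -6/83)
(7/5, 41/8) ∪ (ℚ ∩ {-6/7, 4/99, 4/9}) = {-6/7, 4/99, 4/9} ∪ (7/5, 41/8)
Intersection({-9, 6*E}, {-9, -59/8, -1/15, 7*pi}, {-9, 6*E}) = {-9}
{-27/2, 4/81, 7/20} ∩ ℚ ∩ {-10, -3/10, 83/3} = ∅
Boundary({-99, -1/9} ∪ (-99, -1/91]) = {-99, -1/91}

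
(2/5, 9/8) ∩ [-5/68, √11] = (2/5, 9/8)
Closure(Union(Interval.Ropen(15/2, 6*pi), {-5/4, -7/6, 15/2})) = Union({-5/4, -7/6}, Interval(15/2, 6*pi))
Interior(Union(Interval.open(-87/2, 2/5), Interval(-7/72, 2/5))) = Interval.open(-87/2, 2/5)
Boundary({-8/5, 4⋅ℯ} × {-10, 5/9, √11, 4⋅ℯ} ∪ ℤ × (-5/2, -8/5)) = (ℤ × [-5/2, -8/5]) ∪ ({-8/5, 4⋅ℯ} × {-10, 5/9, √11, 4⋅ℯ})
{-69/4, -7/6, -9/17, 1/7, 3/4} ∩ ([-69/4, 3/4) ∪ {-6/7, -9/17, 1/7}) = {-69/4, -7/6, -9/17, 1/7}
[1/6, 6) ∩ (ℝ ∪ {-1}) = [1/6, 6)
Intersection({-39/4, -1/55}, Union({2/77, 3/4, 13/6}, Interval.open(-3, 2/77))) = {-1/55}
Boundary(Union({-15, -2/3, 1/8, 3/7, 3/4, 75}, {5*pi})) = {-15, -2/3, 1/8, 3/7, 3/4, 75, 5*pi}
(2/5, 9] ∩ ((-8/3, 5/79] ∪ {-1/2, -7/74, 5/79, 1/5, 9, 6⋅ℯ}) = {9}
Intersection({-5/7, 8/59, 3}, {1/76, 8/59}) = {8/59}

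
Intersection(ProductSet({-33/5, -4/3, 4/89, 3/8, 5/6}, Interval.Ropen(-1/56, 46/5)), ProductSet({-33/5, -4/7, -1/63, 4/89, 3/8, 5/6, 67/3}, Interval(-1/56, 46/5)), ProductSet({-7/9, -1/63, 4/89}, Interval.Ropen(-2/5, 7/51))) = ProductSet({4/89}, Interval.Ropen(-1/56, 7/51))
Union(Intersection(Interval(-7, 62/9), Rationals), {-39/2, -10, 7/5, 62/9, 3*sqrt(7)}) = Union({-39/2, -10, 3*sqrt(7)}, Intersection(Interval(-7, 62/9), Rationals))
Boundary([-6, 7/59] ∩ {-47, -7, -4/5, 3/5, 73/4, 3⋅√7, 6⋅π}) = {-4/5}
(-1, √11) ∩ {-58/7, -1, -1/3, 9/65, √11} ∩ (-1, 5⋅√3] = {-1/3, 9/65}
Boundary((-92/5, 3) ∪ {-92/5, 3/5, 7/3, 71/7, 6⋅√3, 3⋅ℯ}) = {-92/5, 3, 71/7, 6⋅√3, 3⋅ℯ}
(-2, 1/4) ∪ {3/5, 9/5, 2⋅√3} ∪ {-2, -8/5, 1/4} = [-2, 1/4] ∪ {3/5, 9/5, 2⋅√3}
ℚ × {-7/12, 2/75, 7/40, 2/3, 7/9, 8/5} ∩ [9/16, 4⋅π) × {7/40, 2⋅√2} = (ℚ ∩ [9/16, 4⋅π)) × {7/40}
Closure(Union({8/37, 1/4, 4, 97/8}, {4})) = {8/37, 1/4, 4, 97/8}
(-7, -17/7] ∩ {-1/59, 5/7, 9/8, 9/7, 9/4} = ∅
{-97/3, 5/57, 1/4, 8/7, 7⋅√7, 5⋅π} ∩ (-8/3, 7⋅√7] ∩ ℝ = {5/57, 1/4, 8/7, 7⋅√7, 5⋅π}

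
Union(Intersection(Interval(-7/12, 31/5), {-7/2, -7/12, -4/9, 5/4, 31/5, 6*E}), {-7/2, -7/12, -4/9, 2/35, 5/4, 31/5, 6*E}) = {-7/2, -7/12, -4/9, 2/35, 5/4, 31/5, 6*E}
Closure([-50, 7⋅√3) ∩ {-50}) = {-50}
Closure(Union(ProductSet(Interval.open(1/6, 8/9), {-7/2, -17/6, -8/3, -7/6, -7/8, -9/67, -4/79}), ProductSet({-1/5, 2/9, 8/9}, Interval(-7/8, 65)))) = Union(ProductSet({-1/5, 2/9, 8/9}, Interval(-7/8, 65)), ProductSet(Interval(1/6, 8/9), {-7/2, -17/6, -8/3, -7/6, -7/8, -9/67, -4/79}))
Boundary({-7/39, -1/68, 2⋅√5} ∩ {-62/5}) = ∅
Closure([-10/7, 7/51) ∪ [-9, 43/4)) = [-9, 43/4]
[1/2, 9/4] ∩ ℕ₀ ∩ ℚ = {1, 2}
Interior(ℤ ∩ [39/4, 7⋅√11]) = ∅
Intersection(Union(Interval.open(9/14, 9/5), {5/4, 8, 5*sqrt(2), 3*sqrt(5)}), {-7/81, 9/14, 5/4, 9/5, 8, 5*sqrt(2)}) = {5/4, 8, 5*sqrt(2)}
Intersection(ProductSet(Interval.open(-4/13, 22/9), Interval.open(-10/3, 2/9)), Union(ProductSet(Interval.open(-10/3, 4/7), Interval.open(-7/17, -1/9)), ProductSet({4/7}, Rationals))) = Union(ProductSet({4/7}, Intersection(Interval.open(-10/3, 2/9), Rationals)), ProductSet(Interval.open(-4/13, 4/7), Interval.open(-7/17, -1/9)))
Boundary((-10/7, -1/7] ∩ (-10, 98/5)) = {-10/7, -1/7}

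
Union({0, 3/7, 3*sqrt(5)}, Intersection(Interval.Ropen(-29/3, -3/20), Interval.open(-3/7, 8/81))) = Union({0, 3/7, 3*sqrt(5)}, Interval.open(-3/7, -3/20))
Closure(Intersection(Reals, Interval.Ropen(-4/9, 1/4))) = Interval(-4/9, 1/4)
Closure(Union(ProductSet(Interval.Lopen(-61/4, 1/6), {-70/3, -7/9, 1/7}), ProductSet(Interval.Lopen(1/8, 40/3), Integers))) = Union(ProductSet(Interval(-61/4, 1/6), {-70/3, -7/9, 1/7}), ProductSet(Interval(1/8, 40/3), Integers))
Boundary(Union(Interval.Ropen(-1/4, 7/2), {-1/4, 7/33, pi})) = {-1/4, 7/2}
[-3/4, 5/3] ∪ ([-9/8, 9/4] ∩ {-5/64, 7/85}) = [-3/4, 5/3]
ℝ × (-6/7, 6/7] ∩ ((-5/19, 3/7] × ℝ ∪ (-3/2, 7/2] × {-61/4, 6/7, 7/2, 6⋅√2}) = ((-3/2, 7/2] × {6/7}) ∪ ((-5/19, 3/7] × (-6/7, 6/7])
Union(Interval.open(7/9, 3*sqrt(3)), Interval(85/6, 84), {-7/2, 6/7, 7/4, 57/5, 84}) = Union({-7/2, 57/5}, Interval.open(7/9, 3*sqrt(3)), Interval(85/6, 84))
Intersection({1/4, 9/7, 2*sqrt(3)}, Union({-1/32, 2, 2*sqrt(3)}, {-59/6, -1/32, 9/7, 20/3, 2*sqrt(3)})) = {9/7, 2*sqrt(3)}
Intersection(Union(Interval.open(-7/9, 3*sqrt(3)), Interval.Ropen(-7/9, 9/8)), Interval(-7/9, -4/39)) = Interval(-7/9, -4/39)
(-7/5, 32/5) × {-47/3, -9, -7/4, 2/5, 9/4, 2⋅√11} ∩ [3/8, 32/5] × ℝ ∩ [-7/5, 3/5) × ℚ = [3/8, 3/5) × {-47/3, -9, -7/4, 2/5, 9/4}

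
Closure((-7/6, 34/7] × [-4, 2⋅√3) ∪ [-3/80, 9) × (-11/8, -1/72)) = ({9} × [-11/8, -1/72]) ∪ ([34/7, 9] × {-11/8, -1/72}) ∪ ([-3/80, 9) × (-11/8, -1/72)) ∪ ({-7/6} × [-4, 2⋅√3]) ∪ ([-7/6, 34/7] × {-4, 2⋅√3}) ∪ ((-7/6, 34/7] × [-4, 2⋅√3)) ∪ ({-7/6, 34/7} × ([-4, -11/8] ∪ [-1/72, 2⋅√3]))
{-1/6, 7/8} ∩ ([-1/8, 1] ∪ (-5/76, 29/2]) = {7/8}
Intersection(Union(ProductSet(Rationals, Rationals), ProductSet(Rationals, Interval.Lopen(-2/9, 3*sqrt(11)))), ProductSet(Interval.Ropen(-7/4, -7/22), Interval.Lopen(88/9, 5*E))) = ProductSet(Intersection(Interval.Ropen(-7/4, -7/22), Rationals), Union(Intersection(Interval.Lopen(88/9, 5*E), Rationals), Interval.Lopen(88/9, 3*sqrt(11))))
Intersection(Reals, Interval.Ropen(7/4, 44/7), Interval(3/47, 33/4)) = Interval.Ropen(7/4, 44/7)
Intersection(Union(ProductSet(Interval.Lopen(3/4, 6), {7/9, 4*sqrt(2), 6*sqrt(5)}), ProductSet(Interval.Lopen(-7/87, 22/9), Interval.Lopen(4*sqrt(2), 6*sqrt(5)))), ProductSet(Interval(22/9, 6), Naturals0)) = ProductSet({22/9}, Range(6, 14, 1))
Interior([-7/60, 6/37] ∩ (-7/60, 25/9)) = (-7/60, 6/37)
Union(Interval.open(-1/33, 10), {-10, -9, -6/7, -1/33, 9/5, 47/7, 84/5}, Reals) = Interval(-oo, oo)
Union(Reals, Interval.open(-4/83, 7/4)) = Interval(-oo, oo)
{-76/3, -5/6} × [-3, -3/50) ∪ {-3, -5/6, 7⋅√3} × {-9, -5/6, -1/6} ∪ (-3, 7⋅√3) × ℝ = ({-76/3, -5/6} × [-3, -3/50)) ∪ ((-3, 7⋅√3) × ℝ) ∪ ({-3, -5/6, 7⋅√3} × {-9, -5/6, -1/6})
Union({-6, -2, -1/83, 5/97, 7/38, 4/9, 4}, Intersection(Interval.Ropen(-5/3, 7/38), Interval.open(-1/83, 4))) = Union({-6, -2, 4/9, 4}, Interval(-1/83, 7/38))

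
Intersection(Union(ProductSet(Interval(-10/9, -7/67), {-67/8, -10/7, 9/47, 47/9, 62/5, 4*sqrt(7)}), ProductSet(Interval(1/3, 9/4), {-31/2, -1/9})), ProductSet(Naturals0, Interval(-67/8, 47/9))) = ProductSet(Range(1, 3, 1), {-1/9})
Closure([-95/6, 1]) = [-95/6, 1]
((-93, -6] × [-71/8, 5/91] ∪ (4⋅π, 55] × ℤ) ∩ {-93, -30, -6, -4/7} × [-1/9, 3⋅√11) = {-30, -6} × [-1/9, 5/91]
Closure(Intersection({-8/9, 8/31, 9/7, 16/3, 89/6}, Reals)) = {-8/9, 8/31, 9/7, 16/3, 89/6}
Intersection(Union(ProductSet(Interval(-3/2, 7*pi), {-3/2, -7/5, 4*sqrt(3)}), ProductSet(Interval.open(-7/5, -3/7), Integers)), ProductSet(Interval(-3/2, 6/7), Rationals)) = Union(ProductSet(Interval(-3/2, 6/7), {-3/2, -7/5}), ProductSet(Interval.open(-7/5, -3/7), Integers))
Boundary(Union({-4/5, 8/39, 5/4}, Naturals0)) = Union({-4/5, 8/39, 5/4}, Naturals0)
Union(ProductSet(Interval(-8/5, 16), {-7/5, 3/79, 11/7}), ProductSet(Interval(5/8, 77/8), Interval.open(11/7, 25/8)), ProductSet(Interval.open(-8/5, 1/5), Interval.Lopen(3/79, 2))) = Union(ProductSet(Interval.open(-8/5, 1/5), Interval.Lopen(3/79, 2)), ProductSet(Interval(-8/5, 16), {-7/5, 3/79, 11/7}), ProductSet(Interval(5/8, 77/8), Interval.open(11/7, 25/8)))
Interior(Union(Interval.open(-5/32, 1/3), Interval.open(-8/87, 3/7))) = Interval.open(-5/32, 3/7)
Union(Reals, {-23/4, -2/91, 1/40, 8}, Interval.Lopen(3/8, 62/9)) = Interval(-oo, oo)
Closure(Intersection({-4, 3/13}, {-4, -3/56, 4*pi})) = {-4}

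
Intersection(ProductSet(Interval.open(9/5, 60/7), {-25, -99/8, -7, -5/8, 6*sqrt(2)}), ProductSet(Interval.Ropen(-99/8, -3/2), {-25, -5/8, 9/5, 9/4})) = EmptySet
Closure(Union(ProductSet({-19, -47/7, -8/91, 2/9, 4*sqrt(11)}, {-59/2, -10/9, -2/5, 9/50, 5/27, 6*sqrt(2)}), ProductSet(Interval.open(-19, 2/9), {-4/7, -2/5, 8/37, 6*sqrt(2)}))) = Union(ProductSet({-19, -47/7, -8/91, 2/9, 4*sqrt(11)}, {-59/2, -10/9, -2/5, 9/50, 5/27, 6*sqrt(2)}), ProductSet(Interval(-19, 2/9), {-4/7, -2/5, 8/37, 6*sqrt(2)}))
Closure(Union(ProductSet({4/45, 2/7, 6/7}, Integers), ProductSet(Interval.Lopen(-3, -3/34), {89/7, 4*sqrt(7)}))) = Union(ProductSet({4/45, 2/7, 6/7}, Integers), ProductSet(Interval(-3, -3/34), {89/7, 4*sqrt(7)}))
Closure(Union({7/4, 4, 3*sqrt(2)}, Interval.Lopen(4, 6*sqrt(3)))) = Union({7/4}, Interval(4, 6*sqrt(3)))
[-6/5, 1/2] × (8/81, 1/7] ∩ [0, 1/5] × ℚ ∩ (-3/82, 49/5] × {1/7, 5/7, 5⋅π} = [0, 1/5] × {1/7}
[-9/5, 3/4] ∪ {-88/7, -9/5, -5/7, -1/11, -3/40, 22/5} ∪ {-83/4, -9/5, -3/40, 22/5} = {-83/4, -88/7, 22/5} ∪ [-9/5, 3/4]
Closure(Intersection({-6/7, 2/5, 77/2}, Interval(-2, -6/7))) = {-6/7}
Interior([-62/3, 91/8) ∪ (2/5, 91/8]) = (-62/3, 91/8)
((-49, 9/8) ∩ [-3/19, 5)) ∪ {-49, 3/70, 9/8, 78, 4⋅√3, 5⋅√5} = {-49, 78, 4⋅√3, 5⋅√5} ∪ [-3/19, 9/8]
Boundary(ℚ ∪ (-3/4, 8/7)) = (-∞, -3/4] ∪ [8/7, ∞)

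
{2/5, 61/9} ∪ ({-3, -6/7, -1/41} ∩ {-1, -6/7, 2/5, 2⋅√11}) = {-6/7, 2/5, 61/9}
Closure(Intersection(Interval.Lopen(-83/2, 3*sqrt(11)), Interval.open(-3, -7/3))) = Interval(-3, -7/3)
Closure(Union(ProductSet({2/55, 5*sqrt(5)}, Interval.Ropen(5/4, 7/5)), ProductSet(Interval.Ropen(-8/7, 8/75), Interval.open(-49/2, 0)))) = Union(ProductSet({-8/7, 8/75}, Interval(-49/2, 0)), ProductSet({2/55, 5*sqrt(5)}, Interval(5/4, 7/5)), ProductSet(Interval(-8/7, 8/75), {-49/2, 0}), ProductSet(Interval.Ropen(-8/7, 8/75), Interval.open(-49/2, 0)))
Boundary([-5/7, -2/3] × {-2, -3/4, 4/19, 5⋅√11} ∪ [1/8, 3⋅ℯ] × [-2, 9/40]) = ({1/8, 3⋅ℯ} × [-2, 9/40]) ∪ ([1/8, 3⋅ℯ] × {-2, 9/40}) ∪ ([-5/7, -2/3] × {-2, -3/4, 4/19, 5⋅√11})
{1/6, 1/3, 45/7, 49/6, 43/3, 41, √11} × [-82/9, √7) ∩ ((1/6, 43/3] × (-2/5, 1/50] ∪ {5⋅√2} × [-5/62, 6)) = {1/3, 45/7, 49/6, 43/3, √11} × (-2/5, 1/50]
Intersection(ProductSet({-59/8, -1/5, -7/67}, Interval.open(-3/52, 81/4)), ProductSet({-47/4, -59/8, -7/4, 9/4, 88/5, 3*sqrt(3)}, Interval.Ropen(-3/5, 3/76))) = ProductSet({-59/8}, Interval.open(-3/52, 3/76))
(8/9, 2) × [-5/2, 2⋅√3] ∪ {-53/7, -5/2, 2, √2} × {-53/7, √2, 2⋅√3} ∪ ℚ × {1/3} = (ℚ × {1/3}) ∪ ((8/9, 2) × [-5/2, 2⋅√3]) ∪ ({-53/7, -5/2, 2, √2} × {-53/7, √2, 2⋅√3})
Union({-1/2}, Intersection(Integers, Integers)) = Union({-1/2}, Integers)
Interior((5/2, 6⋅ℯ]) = (5/2, 6⋅ℯ)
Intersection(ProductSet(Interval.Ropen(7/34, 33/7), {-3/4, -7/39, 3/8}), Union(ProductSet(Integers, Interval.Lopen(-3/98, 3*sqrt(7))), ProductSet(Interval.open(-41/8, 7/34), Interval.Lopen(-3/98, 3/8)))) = ProductSet(Range(1, 5, 1), {3/8})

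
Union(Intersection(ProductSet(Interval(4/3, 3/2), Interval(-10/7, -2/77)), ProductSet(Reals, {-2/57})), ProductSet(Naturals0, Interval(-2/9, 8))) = Union(ProductSet(Interval(4/3, 3/2), {-2/57}), ProductSet(Naturals0, Interval(-2/9, 8)))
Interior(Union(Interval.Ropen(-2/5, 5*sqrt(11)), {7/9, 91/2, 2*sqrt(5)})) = Interval.open(-2/5, 5*sqrt(11))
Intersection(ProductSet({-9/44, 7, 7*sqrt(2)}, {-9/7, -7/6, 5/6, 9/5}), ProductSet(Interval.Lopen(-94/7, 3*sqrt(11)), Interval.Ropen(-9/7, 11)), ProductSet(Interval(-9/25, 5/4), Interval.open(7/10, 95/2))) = ProductSet({-9/44}, {5/6, 9/5})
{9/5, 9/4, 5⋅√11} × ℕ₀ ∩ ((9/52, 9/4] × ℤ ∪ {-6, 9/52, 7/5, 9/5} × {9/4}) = {9/5, 9/4} × ℕ₀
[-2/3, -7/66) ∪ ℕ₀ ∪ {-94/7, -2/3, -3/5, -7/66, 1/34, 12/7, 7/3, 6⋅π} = {-94/7, 1/34, 12/7, 7/3, 6⋅π} ∪ [-2/3, -7/66] ∪ ℕ₀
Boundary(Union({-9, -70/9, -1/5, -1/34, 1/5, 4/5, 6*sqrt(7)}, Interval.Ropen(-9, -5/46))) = {-9, -5/46, -1/34, 1/5, 4/5, 6*sqrt(7)}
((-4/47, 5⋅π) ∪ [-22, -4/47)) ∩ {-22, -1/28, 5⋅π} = {-22, -1/28}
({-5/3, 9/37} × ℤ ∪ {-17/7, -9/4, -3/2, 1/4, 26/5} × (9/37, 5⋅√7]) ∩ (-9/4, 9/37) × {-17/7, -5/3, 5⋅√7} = {-3/2} × {5⋅√7}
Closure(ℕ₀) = ℕ₀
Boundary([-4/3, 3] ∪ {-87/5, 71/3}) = {-87/5, -4/3, 3, 71/3}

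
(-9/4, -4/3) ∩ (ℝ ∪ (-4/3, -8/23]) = (-9/4, -4/3)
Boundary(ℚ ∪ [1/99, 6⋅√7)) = (-∞, 1/99] ∪ [6⋅√7, ∞)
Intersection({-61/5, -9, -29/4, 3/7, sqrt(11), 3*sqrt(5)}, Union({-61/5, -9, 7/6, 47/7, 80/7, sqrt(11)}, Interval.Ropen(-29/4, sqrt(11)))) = {-61/5, -9, -29/4, 3/7, sqrt(11)}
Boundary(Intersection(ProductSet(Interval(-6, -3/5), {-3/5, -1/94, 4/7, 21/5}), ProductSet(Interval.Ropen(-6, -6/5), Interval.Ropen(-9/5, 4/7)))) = ProductSet(Interval(-6, -6/5), {-3/5, -1/94})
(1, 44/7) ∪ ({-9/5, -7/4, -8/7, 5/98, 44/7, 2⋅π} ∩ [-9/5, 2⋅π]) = {-9/5, -7/4, -8/7, 5/98} ∪ (1, 44/7)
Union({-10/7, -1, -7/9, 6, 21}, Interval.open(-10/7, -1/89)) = Union({6, 21}, Interval.Ropen(-10/7, -1/89))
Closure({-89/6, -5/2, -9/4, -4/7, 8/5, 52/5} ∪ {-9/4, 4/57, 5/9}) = {-89/6, -5/2, -9/4, -4/7, 4/57, 5/9, 8/5, 52/5}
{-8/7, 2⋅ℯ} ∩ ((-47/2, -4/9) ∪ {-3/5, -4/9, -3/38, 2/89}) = {-8/7}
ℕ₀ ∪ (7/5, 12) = ℕ₀ ∪ (7/5, 12]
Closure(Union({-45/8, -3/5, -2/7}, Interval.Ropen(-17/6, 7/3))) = Union({-45/8}, Interval(-17/6, 7/3))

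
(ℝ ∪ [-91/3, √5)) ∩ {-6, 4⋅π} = {-6, 4⋅π}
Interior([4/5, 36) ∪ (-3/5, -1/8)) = (-3/5, -1/8) ∪ (4/5, 36)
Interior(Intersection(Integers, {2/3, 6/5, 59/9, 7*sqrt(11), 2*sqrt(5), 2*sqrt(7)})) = EmptySet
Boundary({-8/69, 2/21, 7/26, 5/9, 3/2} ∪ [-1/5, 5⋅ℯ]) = {-1/5, 5⋅ℯ}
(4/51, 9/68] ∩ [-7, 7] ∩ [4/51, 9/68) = (4/51, 9/68)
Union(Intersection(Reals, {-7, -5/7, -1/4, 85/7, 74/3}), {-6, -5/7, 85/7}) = {-7, -6, -5/7, -1/4, 85/7, 74/3}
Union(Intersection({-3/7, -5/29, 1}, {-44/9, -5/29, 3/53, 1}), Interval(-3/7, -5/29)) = Union({1}, Interval(-3/7, -5/29))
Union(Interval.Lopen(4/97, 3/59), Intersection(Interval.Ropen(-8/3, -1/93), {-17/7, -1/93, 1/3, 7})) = Union({-17/7}, Interval.Lopen(4/97, 3/59))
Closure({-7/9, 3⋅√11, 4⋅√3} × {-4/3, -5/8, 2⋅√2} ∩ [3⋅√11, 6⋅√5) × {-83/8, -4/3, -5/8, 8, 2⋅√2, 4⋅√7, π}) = {3⋅√11} × {-4/3, -5/8, 2⋅√2}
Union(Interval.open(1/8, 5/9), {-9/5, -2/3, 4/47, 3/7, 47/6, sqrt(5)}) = Union({-9/5, -2/3, 4/47, 47/6, sqrt(5)}, Interval.open(1/8, 5/9))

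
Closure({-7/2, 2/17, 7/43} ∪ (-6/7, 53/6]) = {-7/2} ∪ [-6/7, 53/6]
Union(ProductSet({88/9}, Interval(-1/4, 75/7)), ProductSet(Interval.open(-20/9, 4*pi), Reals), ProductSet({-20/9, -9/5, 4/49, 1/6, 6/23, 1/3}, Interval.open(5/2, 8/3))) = Union(ProductSet({-20/9, -9/5, 4/49, 1/6, 6/23, 1/3}, Interval.open(5/2, 8/3)), ProductSet(Interval.open(-20/9, 4*pi), Reals))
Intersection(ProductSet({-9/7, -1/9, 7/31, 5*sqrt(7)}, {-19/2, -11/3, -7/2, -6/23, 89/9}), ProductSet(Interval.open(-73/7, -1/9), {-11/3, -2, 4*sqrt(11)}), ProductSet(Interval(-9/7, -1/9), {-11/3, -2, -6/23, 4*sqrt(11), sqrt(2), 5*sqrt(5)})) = ProductSet({-9/7}, {-11/3})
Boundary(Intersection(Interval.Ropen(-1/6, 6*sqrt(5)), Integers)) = Range(0, 14, 1)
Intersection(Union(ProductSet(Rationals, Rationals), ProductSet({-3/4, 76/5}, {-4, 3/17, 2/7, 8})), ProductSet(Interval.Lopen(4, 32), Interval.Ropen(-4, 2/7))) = ProductSet(Intersection(Interval.Lopen(4, 32), Rationals), Intersection(Interval.Ropen(-4, 2/7), Rationals))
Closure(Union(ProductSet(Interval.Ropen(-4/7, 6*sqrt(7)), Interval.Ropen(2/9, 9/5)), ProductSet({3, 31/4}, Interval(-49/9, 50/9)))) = Union(ProductSet({-4/7, 6*sqrt(7)}, Interval(2/9, 9/5)), ProductSet({3, 31/4}, Interval(-49/9, 50/9)), ProductSet(Interval(-4/7, 6*sqrt(7)), {2/9, 9/5}), ProductSet(Interval.Ropen(-4/7, 6*sqrt(7)), Interval.Ropen(2/9, 9/5)))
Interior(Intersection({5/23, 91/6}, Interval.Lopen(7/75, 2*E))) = EmptySet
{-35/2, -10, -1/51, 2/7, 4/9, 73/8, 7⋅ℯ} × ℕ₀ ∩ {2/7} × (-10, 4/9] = {2/7} × {0}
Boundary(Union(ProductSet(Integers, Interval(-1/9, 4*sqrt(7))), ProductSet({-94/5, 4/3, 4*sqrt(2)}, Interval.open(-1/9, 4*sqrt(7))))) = ProductSet(Union({-94/5, 4/3, 4*sqrt(2)}, Integers), Interval(-1/9, 4*sqrt(7)))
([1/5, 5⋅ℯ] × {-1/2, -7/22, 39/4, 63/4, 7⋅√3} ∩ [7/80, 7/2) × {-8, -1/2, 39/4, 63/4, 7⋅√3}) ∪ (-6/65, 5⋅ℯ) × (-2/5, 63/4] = ((-6/65, 5⋅ℯ) × (-2/5, 63/4]) ∪ ([1/5, 7/2) × {-1/2, 39/4, 63/4, 7⋅√3})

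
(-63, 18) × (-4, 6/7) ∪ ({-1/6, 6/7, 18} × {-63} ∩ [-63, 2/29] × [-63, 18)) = ({-1/6} × {-63}) ∪ ((-63, 18) × (-4, 6/7))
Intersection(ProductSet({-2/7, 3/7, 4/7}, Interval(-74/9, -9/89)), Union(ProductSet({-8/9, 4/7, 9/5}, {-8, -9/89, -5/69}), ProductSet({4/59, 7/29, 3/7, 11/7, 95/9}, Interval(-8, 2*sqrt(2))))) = Union(ProductSet({3/7}, Interval(-8, -9/89)), ProductSet({4/7}, {-8, -9/89}))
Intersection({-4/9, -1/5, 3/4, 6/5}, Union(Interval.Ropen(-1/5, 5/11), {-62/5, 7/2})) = {-1/5}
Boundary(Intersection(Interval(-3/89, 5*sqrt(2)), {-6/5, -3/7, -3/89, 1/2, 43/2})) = {-3/89, 1/2}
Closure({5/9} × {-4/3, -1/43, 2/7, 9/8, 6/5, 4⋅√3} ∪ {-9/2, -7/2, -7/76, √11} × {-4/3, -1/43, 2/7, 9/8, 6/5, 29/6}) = ({5/9} × {-4/3, -1/43, 2/7, 9/8, 6/5, 4⋅√3}) ∪ ({-9/2, -7/2, -7/76, √11} × {-4/3, -1/43, 2/7, 9/8, 6/5, 29/6})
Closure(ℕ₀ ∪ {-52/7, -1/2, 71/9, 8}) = {-52/7, -1/2, 71/9} ∪ ℕ₀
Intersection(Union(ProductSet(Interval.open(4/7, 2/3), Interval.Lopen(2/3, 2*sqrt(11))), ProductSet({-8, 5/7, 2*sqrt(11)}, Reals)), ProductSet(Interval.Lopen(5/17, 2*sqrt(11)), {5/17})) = ProductSet({5/7, 2*sqrt(11)}, {5/17})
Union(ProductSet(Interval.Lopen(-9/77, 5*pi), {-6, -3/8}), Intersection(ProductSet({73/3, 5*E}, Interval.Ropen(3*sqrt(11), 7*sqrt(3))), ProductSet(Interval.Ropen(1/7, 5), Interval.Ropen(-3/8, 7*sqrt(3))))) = ProductSet(Interval.Lopen(-9/77, 5*pi), {-6, -3/8})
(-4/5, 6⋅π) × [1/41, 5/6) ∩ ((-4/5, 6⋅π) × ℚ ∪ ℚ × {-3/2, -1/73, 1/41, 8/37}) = (-4/5, 6⋅π) × (ℚ ∩ [1/41, 5/6))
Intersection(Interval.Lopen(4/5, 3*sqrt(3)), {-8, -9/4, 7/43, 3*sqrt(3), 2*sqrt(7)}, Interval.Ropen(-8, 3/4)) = EmptySet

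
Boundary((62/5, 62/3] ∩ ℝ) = {62/5, 62/3}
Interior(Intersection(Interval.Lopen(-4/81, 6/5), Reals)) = Interval.open(-4/81, 6/5)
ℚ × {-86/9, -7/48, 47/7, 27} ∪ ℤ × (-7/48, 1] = (ℤ × (-7/48, 1]) ∪ (ℚ × {-86/9, -7/48, 47/7, 27})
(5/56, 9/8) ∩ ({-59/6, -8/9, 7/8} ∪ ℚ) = ℚ ∩ (5/56, 9/8)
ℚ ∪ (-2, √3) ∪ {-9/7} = ℚ ∪ [-2, √3)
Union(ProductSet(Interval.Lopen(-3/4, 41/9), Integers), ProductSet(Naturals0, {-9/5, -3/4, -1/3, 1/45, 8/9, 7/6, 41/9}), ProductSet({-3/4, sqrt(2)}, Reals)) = Union(ProductSet({-3/4, sqrt(2)}, Reals), ProductSet(Interval.Lopen(-3/4, 41/9), Integers), ProductSet(Naturals0, {-9/5, -3/4, -1/3, 1/45, 8/9, 7/6, 41/9}))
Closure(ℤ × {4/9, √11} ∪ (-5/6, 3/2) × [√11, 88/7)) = (ℤ × {4/9, √11}) ∪ ({-5/6, 3/2} × [√11, 88/7]) ∪ ([-5/6, 3/2] × {88/7, √11}) ∪ ((-5/6, 3/2) × [√11, 88/7))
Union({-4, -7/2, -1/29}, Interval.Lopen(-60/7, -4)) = Union({-7/2, -1/29}, Interval.Lopen(-60/7, -4))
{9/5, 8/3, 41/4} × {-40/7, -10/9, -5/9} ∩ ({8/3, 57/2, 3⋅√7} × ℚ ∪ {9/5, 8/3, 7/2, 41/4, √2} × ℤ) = {8/3} × {-40/7, -10/9, -5/9}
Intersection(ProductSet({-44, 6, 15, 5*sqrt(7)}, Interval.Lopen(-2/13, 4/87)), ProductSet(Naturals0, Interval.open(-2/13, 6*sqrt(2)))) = ProductSet({6, 15}, Interval.Lopen(-2/13, 4/87))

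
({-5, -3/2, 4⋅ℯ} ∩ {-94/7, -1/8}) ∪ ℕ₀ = ℕ₀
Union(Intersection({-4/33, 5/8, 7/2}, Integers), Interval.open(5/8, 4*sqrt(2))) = Interval.open(5/8, 4*sqrt(2))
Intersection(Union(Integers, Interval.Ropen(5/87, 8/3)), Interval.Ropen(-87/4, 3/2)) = Union(Interval.Ropen(5/87, 3/2), Range(-21, 2, 1))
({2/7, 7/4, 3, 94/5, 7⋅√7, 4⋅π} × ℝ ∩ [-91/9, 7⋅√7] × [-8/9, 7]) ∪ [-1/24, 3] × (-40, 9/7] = ([-1/24, 3] × (-40, 9/7]) ∪ ({2/7, 7/4, 3, 7⋅√7, 4⋅π} × [-8/9, 7])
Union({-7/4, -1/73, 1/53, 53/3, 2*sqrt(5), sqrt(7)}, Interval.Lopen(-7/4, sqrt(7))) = Union({53/3, 2*sqrt(5)}, Interval(-7/4, sqrt(7)))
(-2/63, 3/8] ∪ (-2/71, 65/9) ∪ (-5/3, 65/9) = (-5/3, 65/9)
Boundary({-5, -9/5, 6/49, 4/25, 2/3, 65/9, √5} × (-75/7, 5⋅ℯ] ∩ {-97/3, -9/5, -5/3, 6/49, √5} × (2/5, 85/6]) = {-9/5, 6/49, √5} × [2/5, 5⋅ℯ]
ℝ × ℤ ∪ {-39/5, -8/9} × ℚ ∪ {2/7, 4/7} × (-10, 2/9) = (ℝ × ℤ) ∪ ({-39/5, -8/9} × ℚ) ∪ ({2/7, 4/7} × (-10, 2/9))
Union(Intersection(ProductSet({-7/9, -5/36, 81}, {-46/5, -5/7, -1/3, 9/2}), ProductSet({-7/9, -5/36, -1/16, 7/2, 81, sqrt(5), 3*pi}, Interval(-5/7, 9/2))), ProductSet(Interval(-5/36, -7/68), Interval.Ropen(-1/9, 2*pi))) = Union(ProductSet({-7/9, -5/36, 81}, {-5/7, -1/3, 9/2}), ProductSet(Interval(-5/36, -7/68), Interval.Ropen(-1/9, 2*pi)))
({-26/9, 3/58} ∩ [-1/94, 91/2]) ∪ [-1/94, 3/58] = [-1/94, 3/58]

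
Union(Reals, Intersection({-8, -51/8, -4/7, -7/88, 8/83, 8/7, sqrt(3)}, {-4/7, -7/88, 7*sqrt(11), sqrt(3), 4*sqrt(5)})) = Reals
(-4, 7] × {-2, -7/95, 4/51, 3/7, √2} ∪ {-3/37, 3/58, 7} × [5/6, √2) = ({-3/37, 3/58, 7} × [5/6, √2)) ∪ ((-4, 7] × {-2, -7/95, 4/51, 3/7, √2})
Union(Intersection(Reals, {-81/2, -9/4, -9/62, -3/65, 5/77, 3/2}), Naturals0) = Union({-81/2, -9/4, -9/62, -3/65, 5/77, 3/2}, Naturals0)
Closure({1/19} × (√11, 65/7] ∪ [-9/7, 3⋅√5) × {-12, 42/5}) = ({1/19} × [√11, 65/7]) ∪ ([-9/7, 3⋅√5] × {-12, 42/5})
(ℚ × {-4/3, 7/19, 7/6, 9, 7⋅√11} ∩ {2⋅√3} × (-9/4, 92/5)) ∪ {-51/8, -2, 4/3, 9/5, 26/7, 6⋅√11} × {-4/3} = {-51/8, -2, 4/3, 9/5, 26/7, 6⋅√11} × {-4/3}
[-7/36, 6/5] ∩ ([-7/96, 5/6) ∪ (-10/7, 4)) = [-7/36, 6/5]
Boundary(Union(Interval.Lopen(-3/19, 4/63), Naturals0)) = Union(Complement(Naturals0, Interval.open(-3/19, 4/63)), {-3/19, 4/63})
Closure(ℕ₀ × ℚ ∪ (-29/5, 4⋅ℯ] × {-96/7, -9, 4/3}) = (ℕ₀ × ℝ) ∪ ([-29/5, 4⋅ℯ] × {-96/7, -9, 4/3})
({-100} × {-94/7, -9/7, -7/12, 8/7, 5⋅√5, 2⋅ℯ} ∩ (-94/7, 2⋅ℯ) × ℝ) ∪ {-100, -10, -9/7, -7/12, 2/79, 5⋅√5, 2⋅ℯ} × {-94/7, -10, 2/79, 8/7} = {-100, -10, -9/7, -7/12, 2/79, 5⋅√5, 2⋅ℯ} × {-94/7, -10, 2/79, 8/7}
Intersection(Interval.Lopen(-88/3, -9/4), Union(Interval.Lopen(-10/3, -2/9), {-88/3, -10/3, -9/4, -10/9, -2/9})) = Interval(-10/3, -9/4)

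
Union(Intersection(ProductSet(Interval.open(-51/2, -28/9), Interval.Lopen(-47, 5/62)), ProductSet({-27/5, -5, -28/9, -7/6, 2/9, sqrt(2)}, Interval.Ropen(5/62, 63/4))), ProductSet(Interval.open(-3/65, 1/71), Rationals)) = Union(ProductSet({-27/5, -5}, {5/62}), ProductSet(Interval.open(-3/65, 1/71), Rationals))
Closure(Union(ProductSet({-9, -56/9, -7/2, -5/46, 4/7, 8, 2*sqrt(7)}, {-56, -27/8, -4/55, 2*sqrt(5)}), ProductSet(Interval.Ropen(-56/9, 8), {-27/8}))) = Union(ProductSet({-9, -56/9, -7/2, -5/46, 4/7, 8, 2*sqrt(7)}, {-56, -27/8, -4/55, 2*sqrt(5)}), ProductSet(Interval(-56/9, 8), {-27/8}))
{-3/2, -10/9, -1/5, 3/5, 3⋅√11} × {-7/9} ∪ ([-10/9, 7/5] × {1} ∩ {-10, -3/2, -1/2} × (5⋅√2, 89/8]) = {-3/2, -10/9, -1/5, 3/5, 3⋅√11} × {-7/9}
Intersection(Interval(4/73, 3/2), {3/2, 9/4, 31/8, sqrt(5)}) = {3/2}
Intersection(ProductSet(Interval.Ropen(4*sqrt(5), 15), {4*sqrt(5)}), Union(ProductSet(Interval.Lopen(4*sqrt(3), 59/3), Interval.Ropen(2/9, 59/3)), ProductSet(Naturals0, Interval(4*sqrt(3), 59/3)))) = ProductSet(Union(Interval.Ropen(4*sqrt(5), 15), Range(9, 15, 1)), {4*sqrt(5)})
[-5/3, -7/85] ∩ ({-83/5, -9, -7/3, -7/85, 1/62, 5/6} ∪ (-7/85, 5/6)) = {-7/85}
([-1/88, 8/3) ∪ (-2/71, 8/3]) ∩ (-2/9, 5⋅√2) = (-2/71, 8/3]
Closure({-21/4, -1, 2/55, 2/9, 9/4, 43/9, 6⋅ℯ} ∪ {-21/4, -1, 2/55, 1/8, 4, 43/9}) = {-21/4, -1, 2/55, 1/8, 2/9, 9/4, 4, 43/9, 6⋅ℯ}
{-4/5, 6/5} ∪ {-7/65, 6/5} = {-4/5, -7/65, 6/5}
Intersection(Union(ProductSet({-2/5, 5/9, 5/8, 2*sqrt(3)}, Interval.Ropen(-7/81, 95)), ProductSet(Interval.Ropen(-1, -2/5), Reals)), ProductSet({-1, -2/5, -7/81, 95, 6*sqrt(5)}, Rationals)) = Union(ProductSet({-1}, Rationals), ProductSet({-2/5}, Intersection(Interval.Ropen(-7/81, 95), Rationals)))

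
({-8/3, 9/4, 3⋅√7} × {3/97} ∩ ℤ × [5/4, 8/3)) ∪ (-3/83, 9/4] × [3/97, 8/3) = (-3/83, 9/4] × [3/97, 8/3)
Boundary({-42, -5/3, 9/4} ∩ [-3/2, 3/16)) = ∅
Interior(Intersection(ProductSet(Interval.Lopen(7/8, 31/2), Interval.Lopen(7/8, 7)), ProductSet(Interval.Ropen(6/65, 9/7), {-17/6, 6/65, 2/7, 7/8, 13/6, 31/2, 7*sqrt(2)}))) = EmptySet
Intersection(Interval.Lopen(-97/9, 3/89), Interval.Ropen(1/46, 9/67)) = Interval(1/46, 3/89)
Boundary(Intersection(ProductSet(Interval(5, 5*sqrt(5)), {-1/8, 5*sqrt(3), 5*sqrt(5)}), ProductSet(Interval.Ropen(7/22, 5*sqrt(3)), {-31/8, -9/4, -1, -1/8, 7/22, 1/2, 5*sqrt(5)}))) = ProductSet(Interval(5, 5*sqrt(3)), {-1/8, 5*sqrt(5)})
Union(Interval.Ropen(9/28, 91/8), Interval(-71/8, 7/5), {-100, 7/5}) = Union({-100}, Interval.Ropen(-71/8, 91/8))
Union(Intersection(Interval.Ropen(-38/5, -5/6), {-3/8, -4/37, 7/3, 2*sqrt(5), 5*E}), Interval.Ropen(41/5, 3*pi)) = Interval.Ropen(41/5, 3*pi)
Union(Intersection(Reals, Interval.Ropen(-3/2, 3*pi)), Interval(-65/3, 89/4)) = Interval(-65/3, 89/4)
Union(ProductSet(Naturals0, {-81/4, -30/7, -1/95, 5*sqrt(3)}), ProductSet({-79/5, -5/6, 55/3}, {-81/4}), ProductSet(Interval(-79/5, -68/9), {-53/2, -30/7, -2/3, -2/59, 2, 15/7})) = Union(ProductSet({-79/5, -5/6, 55/3}, {-81/4}), ProductSet(Interval(-79/5, -68/9), {-53/2, -30/7, -2/3, -2/59, 2, 15/7}), ProductSet(Naturals0, {-81/4, -30/7, -1/95, 5*sqrt(3)}))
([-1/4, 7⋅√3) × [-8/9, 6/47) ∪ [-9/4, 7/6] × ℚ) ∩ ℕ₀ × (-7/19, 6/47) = {0, 1, …, 12} × (-7/19, 6/47)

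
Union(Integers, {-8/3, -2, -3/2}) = Union({-8/3, -3/2}, Integers)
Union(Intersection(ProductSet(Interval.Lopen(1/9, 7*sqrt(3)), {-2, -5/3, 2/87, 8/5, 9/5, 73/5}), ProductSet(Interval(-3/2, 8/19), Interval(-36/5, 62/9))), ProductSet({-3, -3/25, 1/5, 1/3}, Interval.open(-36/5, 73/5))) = Union(ProductSet({-3, -3/25, 1/5, 1/3}, Interval.open(-36/5, 73/5)), ProductSet(Interval.Lopen(1/9, 8/19), {-2, -5/3, 2/87, 8/5, 9/5}))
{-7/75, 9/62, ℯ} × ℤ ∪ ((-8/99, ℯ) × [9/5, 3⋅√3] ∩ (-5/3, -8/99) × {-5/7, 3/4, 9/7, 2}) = {-7/75, 9/62, ℯ} × ℤ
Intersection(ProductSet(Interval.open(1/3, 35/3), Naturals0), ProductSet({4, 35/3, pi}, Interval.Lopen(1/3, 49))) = ProductSet({4, pi}, Range(1, 50, 1))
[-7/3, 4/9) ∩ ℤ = {-2, -1, 0}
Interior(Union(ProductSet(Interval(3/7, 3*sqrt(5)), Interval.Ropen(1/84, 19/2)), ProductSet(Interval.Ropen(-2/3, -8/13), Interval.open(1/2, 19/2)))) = Union(ProductSet(Interval.open(-2/3, -8/13), Interval.open(1/2, 19/2)), ProductSet(Interval.open(3/7, 3*sqrt(5)), Interval.open(1/84, 19/2)))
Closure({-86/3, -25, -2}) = {-86/3, -25, -2}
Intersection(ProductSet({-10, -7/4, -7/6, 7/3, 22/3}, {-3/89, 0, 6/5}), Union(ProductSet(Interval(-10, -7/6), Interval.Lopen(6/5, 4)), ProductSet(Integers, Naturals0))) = ProductSet({-10}, {0})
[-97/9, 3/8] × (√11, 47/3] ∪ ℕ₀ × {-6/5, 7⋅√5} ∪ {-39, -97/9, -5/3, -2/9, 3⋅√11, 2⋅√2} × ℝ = (ℕ₀ × {-6/5, 7⋅√5}) ∪ ([-97/9, 3/8] × (√11, 47/3]) ∪ ({-39, -97/9, -5/3, -2/9, 3⋅√11, 2⋅√2} × ℝ)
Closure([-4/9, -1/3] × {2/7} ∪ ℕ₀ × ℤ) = (ℕ₀ × ℤ) ∪ ([-4/9, -1/3] × {2/7})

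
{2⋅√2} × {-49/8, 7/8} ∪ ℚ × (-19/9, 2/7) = (ℚ × (-19/9, 2/7)) ∪ ({2⋅√2} × {-49/8, 7/8})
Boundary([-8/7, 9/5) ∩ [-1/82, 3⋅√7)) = {-1/82, 9/5}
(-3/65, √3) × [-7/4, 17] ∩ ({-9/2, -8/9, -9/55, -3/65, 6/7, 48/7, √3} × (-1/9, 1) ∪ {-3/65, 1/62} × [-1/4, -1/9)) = ({1/62} × [-1/4, -1/9)) ∪ ({6/7} × (-1/9, 1))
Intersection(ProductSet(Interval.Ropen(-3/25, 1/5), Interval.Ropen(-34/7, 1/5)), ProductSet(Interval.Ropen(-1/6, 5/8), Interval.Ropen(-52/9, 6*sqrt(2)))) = ProductSet(Interval.Ropen(-3/25, 1/5), Interval.Ropen(-34/7, 1/5))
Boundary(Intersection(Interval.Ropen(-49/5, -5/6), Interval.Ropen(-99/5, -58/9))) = {-49/5, -58/9}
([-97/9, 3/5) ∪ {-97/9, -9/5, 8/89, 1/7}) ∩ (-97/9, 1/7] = (-97/9, 1/7]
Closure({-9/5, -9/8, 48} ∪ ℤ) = ℤ ∪ {-9/5, -9/8}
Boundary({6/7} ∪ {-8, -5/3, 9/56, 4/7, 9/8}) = {-8, -5/3, 9/56, 4/7, 6/7, 9/8}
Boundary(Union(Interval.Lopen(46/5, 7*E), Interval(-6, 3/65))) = {-6, 3/65, 46/5, 7*E}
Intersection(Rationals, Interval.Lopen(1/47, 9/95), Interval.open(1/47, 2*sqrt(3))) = Intersection(Interval.Lopen(1/47, 9/95), Rationals)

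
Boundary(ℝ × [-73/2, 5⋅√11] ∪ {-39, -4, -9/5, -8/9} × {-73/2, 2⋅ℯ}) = ℝ × {-73/2, 5⋅√11}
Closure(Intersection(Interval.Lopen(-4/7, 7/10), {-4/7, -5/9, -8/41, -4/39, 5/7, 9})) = {-5/9, -8/41, -4/39}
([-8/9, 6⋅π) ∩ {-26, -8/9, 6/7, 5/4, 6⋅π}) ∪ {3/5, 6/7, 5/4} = {-8/9, 3/5, 6/7, 5/4}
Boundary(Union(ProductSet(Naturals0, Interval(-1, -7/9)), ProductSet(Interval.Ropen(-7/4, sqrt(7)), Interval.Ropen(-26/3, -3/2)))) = Union(ProductSet({-7/4, sqrt(7)}, Interval(-26/3, -3/2)), ProductSet(Interval(-7/4, sqrt(7)), {-26/3, -3/2}), ProductSet(Union(Complement(Naturals0, Interval.open(-7/4, sqrt(7))), Naturals0), Interval(-1, -7/9)))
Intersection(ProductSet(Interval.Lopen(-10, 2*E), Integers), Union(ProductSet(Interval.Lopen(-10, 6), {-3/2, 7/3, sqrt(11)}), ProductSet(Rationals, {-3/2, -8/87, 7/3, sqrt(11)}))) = EmptySet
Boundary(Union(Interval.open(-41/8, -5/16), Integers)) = Union(Complement(Integers, Interval.open(-41/8, -5/16)), {-41/8, -5/16})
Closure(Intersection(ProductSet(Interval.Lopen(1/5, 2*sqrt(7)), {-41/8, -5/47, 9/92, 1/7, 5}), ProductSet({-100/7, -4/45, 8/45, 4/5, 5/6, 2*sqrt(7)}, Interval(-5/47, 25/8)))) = ProductSet({4/5, 5/6, 2*sqrt(7)}, {-5/47, 9/92, 1/7})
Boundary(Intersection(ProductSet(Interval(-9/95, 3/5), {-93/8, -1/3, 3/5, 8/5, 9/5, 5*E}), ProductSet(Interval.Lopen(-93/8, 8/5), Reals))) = ProductSet(Interval(-9/95, 3/5), {-93/8, -1/3, 3/5, 8/5, 9/5, 5*E})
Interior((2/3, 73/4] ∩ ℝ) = (2/3, 73/4)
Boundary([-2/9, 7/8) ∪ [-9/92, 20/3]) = {-2/9, 20/3}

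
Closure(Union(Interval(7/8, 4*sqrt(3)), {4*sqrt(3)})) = Interval(7/8, 4*sqrt(3))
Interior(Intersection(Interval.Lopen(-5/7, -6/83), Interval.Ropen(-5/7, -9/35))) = Interval.open(-5/7, -9/35)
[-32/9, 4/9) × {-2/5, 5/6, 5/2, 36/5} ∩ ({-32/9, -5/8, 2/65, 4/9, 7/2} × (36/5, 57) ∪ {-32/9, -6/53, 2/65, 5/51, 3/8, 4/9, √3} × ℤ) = ∅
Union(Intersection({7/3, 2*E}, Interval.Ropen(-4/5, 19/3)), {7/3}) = {7/3, 2*E}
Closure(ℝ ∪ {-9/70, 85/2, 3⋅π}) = ℝ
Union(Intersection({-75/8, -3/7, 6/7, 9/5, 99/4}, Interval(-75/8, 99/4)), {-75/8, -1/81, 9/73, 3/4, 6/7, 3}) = {-75/8, -3/7, -1/81, 9/73, 3/4, 6/7, 9/5, 3, 99/4}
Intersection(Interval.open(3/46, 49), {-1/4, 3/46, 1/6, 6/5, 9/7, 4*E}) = {1/6, 6/5, 9/7, 4*E}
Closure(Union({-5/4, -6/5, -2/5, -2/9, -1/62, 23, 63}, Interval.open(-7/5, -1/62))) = Union({23, 63}, Interval(-7/5, -1/62))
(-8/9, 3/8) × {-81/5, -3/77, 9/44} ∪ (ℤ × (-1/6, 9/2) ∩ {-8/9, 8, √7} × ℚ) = ({8} × (ℚ ∩ (-1/6, 9/2))) ∪ ((-8/9, 3/8) × {-81/5, -3/77, 9/44})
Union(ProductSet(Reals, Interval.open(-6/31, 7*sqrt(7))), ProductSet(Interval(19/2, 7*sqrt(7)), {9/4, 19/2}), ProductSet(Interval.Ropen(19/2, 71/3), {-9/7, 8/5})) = Union(ProductSet(Interval.Ropen(19/2, 71/3), {-9/7, 8/5}), ProductSet(Reals, Interval.open(-6/31, 7*sqrt(7))))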